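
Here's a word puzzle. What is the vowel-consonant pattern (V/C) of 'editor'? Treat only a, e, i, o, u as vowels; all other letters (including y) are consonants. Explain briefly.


Letter mapping: e = V, d = C, i = V, t = C, o = V, r = C.

VCVCVC


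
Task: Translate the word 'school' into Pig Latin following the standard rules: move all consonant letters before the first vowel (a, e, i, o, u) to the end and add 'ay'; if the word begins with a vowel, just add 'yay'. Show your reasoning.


'school': move consonant cluster 'sch' to end and add 'ay': 'oolschay'.

oolschay


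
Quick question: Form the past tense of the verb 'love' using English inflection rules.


Apply rule: Add -d (word ends in -e). 'love' becomes 'loved'.

loved


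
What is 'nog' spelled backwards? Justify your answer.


Reverse 'nog' character by character: 'gon'.

gon


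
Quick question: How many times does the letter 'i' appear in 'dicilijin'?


Letter 'i' in 'dicilijin': found at position(s) 2, 4, 6, 8 = 4 occurrence(s).

4


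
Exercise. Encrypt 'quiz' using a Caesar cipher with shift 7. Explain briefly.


Shift each letter by 7: q -> x, u -> b, i -> p, z -> g. Result: 'xbpg'.

xbpg


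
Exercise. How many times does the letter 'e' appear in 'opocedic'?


Letter 'e' in 'opocedic': found at position(s) 5 = 1 occurrence(s).

1


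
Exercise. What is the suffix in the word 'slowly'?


The word 'slowly' = 'slow' (root) + '-ly' (suffix). The suffix is '-ly'.

ly


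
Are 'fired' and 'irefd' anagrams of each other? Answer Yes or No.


Sorted letters of 'fired': 'defir'
Sorted letters of 'irefd': 'defir'
They match.

Yes


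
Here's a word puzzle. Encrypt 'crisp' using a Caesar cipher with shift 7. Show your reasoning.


Shift each letter by 7: c -> j, r -> y, i -> p, s -> z, p -> w. Result: 'jypzw'.

jypzw


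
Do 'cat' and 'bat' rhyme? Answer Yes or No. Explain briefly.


Rime (stressed vowel + following sounds) of 'cat': -at = /æt/
Rime of 'bat': -at = /æt/
/æt/ and /æt/ are the same ending sound, so the words rhyme.

Yes


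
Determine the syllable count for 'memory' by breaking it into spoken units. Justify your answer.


Break 'memory' into syllables: mem-o-ry -> mem | o | ry = 3 syllables

3 syllables


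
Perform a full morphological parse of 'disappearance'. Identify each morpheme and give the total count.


Step 1: Identify prefix: 'dis' (meaning: not/apart)
Step 2: Identify root: 'appear'
Step 3: Identify suffix(es): 'ance'
Decomposition: dis- (prefix: not/apart) + appear (root) + -ance (suffix: state/act)
Total morphemes: 3

3 morphemes (dis- (prefix: not/apart) + appear (root) + -ance (suffix: state/act))


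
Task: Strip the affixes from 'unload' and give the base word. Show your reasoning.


Remove prefix 'un' from 'unload' to get root 'load'.

load


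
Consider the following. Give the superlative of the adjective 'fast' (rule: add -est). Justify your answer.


Apply superlative formation (add -est): 'fast' -> 'fastest'.

fastest


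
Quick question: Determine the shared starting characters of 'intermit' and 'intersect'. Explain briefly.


Compare from the start: 5 characters match: 'inter'. Mismatch at position 6: 'm' vs 's'.

inter


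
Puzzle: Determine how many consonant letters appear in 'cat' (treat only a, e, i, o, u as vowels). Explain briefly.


Consonants in 'cat': c, t = 2 consonants.

2


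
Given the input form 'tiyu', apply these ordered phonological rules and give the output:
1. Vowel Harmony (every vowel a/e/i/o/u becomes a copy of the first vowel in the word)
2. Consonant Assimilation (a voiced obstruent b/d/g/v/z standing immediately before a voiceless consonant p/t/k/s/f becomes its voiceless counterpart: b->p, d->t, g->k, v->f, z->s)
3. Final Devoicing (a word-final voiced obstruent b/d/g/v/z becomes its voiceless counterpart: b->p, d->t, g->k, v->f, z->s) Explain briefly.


Starting form: 'tiyu'
Rule 1: Vowel Harmony: all vowels become 'i' (matching first vowel). 'tiyu' -> 'tiyi'
Rule 2: Consonant Assimilation: no voiced obstruent (b/d/g/v/z) stands immediately before a voiceless consonant (p/t/k/s/f). No change.
Rule 3: Final Devoicing: the word ends in the vowel 'i', not a consonant. No change.
Final form: 'tiyi'

tiyi


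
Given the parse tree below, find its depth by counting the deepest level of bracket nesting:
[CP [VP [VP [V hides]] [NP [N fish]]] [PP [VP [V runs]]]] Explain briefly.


Count bracket nesting levels:
'[' at pos 0: depth = 1
'[' at pos 4: depth = 2
'[' at pos 8: depth = 3
'[' at pos 12: depth = 4
'[' at pos 23: depth = 3
'[' at pos 27: depth = 4
'[' at pos 38: depth = 2
'[' at pos 42: depth = 3
'[' at pos 46: depth = 4
Maximum depth reached: 4

4


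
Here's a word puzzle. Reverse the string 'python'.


Reverse 'python' character by character: 'nohtyp'.

nohtyp


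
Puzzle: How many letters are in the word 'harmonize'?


Spell out 'harmonize' and number each letter: h(1), a(2), r(3), m(4), o(5), n(6), i(7), z(8), e(9). Total: 9 letters.

9


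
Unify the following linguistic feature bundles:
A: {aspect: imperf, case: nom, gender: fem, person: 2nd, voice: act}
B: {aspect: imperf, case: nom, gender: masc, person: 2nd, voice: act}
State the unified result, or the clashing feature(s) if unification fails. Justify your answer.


Compare features:
aspect: A=imperf vs B=imperf -> unified: imperf
case: A=nom vs B=nom -> unified: nom
gender: A=fem vs B=masc -> CLASH
person: A=2nd vs B=2nd -> unified: 2nd
voice: A=act vs B=act -> unified: act
Clash detected on feature 'gender' (fem vs masc); unification fails.

CLASH on 'gender' (fem vs masc)


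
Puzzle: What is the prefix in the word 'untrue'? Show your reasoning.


The word 'untrue' = 'un' (prefix) + 'true' (root). The prefix is 'un'.

un


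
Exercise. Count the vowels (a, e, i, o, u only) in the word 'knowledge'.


Vowels in 'knowledge': o, e, e = 3 vowels.

3


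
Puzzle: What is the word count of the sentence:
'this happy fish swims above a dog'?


Split into words: this | happy | fish | swims | above | a | dog = 7 words.

7


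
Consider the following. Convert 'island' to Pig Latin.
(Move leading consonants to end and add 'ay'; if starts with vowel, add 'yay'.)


'island' starts with a vowel, so add 'yay': 'islandyay'.

islandyay


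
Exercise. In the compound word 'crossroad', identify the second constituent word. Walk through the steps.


Split 'crossroad' into 'cross' + 'road'. The second part is 'road'.

road


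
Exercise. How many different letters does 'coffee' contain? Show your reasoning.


Unique letters in 'coffee': {c, e, f, o} = 4 distinct letters.

4


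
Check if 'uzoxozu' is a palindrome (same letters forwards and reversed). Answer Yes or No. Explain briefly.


Forward: 'uzoxozu'
Reversed: 'uzoxozu'
They are identical.

Yes


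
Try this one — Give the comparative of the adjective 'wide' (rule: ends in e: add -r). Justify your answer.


Apply comparative formation (ends in e: add -r): 'wide' -> 'wider'.

wider


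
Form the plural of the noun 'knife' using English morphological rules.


Apply rule: Change -fe to -ves. 'knife' becomes 'knives'.

knives


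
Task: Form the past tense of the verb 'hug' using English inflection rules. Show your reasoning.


Apply rule: Double final consonant and add -ed. 'hug' becomes 'hugged'.

hugged


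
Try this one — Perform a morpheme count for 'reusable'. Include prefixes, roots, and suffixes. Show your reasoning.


Decomposition: re- (prefix) + use (root) + -able (suffix) = 3 morpheme(s)

3 morphemes


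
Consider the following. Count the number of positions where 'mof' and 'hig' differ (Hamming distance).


Alignment:
Position 1: 'm' vs 'h' = DIFFER
Position 2: 'o' vs 'i' = DIFFER
Position 3: 'f' vs 'g' = DIFFER
Total differences: 3

3


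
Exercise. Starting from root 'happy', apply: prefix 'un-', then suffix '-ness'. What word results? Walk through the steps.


Step 1: Add prefix 'un-' to 'happy' = 'unhappy'
Step 2: Add suffix '-ness' to 'unhappy' = 'unhappiness'

unhappiness


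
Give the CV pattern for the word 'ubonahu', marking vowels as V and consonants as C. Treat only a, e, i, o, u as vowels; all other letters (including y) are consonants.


Letter mapping: u = V, b = C, o = V, n = C, a = V, h = C, u = V.

VCVCVCV


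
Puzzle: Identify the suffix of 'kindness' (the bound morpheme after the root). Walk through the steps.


The word 'kindness' = 'kind' (root) + '-ness' (suffix). The suffix is '-ness'.

ness


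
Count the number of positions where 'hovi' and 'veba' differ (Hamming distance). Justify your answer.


Alignment:
Position 1: 'h' vs 'v' = DIFFER
Position 2: 'o' vs 'e' = DIFFER
Position 3: 'v' vs 'b' = DIFFER
Position 4: 'i' vs 'a' = DIFFER
Total differences: 4

4


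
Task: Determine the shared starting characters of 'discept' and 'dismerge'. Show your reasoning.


Compare from the start: 3 characters match: 'dis'. Mismatch at position 4: 'c' vs 'm'.

dis


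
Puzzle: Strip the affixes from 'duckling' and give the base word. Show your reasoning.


Remove suffix '-ling' from 'duckling' to get root 'duck'.

duck


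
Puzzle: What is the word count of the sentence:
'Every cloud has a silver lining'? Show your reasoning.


Split into words: Every | cloud | has | a | silver | lining = 6 words.

6


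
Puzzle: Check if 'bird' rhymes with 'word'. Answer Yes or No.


Rime (stressed vowel + following sounds) of 'bird': -ird = /ɜːrd/
Rime of 'word': -ord = /ɜːrd/
/ɜːrd/ and /ɜːrd/ are the same ending sound, so the words rhyme.

Yes


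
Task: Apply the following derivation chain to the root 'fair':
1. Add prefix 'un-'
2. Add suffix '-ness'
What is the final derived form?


Step 1: Add prefix 'un-' to 'fair' = 'unfair'
Step 2: Add suffix '-ness' to 'unfair' = 'unfairness'

unfairness


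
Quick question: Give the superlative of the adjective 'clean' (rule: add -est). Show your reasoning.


Apply superlative formation (add -est): 'clean' -> 'cleanest'.

cleanest


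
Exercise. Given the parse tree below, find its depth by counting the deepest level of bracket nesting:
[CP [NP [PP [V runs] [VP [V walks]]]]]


Count bracket nesting levels:
'[' at pos 0: depth = 1
'[' at pos 4: depth = 2
'[' at pos 8: depth = 3
'[' at pos 12: depth = 4
'[' at pos 21: depth = 4
'[' at pos 25: depth = 5
Maximum depth reached: 5

5


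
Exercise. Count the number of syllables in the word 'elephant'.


Break 'elephant' into syllables: el-e-phant -> el | e | phant = 3 syllables

3 syllables


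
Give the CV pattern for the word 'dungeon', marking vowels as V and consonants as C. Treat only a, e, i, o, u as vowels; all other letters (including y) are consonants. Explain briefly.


Letter mapping: d = C, u = V, n = C, g = C, e = V, o = V, n = C.

CVCCVVC


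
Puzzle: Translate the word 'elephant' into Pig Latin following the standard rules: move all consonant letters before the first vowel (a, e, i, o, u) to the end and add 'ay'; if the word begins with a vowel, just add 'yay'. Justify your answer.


'elephant' starts with a vowel, so add 'yay': 'elephantyay'.

elephantyay


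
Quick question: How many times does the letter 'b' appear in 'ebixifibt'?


Letter 'b' in 'ebixifibt': found at position(s) 2, 8 = 2 occurrence(s).

2


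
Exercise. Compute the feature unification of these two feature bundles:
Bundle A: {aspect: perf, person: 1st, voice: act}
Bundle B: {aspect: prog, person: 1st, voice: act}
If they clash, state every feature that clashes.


Compare features:
aspect: A=perf vs B=prog -> CLASH
person: A=1st vs B=1st -> unified: 1st
voice: A=act vs B=act -> unified: act
Clash detected on feature 'aspect' (perf vs prog); unification fails.

CLASH on 'aspect' (perf vs prog)


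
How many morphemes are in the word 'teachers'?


Decomposition: teach (root) + -er (suffix) + -s (plural) = 3 morpheme(s)

3 morphemes


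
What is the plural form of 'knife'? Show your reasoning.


Apply rule: Change -fe to -ves. 'knife' becomes 'knives'.

knives


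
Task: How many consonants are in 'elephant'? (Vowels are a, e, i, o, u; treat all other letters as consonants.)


Consonants in 'elephant': l, p, h, n, t = 5 consonants.

5


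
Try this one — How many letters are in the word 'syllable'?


Spell out 'syllable' and number each letter: s(1), y(2), l(3), l(4), a(5), b(6), l(7), e(8). Total: 8 letters.

8


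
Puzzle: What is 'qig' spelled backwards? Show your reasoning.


Reverse 'qig' character by character: 'giq'.

giq


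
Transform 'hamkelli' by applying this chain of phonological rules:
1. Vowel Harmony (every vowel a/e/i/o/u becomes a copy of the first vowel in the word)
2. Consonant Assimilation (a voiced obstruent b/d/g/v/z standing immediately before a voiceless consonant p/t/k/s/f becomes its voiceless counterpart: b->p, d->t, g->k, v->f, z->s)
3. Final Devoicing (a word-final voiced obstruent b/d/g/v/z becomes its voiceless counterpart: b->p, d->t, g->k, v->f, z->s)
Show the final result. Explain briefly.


Starting form: 'hamkelli'
Rule 1: Vowel Harmony: all vowels become 'a' (matching first vowel). 'hamkelli' -> 'hamkalla'
Rule 2: Consonant Assimilation: no voiced obstruent (b/d/g/v/z) stands immediately before a voiceless consonant (p/t/k/s/f). No change.
Rule 3: Final Devoicing: the word ends in the vowel 'a', not a consonant. No change.
Final form: 'hamkalla'

hamkalla


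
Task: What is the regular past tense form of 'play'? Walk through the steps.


Apply rule: Add -ed. 'play' becomes 'played'.

played


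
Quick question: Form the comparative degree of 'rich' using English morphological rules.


Apply comparative formation (add -er): 'rich' -> 'richer'.

richer


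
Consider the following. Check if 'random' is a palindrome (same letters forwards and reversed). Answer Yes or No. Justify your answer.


Forward: 'random'
Reversed: 'modnar'
They differ.

No


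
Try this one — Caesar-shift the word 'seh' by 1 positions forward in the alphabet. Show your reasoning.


Shift each letter by 1: s -> t, e -> f, h -> i. Result: 'tfi'.

tfi


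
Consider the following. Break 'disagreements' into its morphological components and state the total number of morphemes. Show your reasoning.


Step 1: Identify prefix: 'dis' (meaning: not/apart)
Step 2: Identify root: 'agree'
Step 3: Identify suffix(es): 'ment, s'
Decomposition: dis- (prefix: not/apart) + agree (root) + -ment (suffix: action/result) + -s (plural)
Total morphemes: 4

4 morphemes (dis- (prefix: not/apart) + agree (root) + -ment (suffix: action/result) + -s (plural))


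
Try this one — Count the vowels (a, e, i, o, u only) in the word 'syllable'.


Vowels in 'syllable': a, e = 2 vowels.

2


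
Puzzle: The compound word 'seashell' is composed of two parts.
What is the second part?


Split 'seashell' into 'sea' + 'shell'. The second part is 'shell'.

shell


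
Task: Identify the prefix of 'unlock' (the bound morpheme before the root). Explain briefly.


The word 'unlock' = 'un' (prefix) + 'lock' (root). The prefix is 'un'.

un


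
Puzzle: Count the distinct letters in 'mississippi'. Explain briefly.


Unique letters in 'mississippi': {i, m, p, s} = 4 distinct letters.

4


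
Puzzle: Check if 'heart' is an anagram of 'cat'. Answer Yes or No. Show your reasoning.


Sorted letters of 'heart': 'aehrt'
Sorted letters of 'cat': 'act'
They do not match.

No


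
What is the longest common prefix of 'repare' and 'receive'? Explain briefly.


Compare from the start: 2 characters match: 're'. Mismatch at position 3: 'p' vs 'c'.

re


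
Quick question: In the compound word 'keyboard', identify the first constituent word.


Split 'keyboard' into 'key' + 'board'. The first part is 'key'.

key


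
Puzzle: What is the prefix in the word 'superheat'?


The word 'superheat' = 'super' (prefix) + 'heat' (root). The prefix is 'super'.

super


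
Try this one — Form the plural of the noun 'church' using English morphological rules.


Apply rule: Add -es (sibilant/fricative ending). 'church' becomes 'churches'.

churches


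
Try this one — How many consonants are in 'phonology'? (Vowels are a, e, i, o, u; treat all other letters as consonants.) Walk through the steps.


Consonants in 'phonology': p, h, n, l, g, y = 6 consonants.

6


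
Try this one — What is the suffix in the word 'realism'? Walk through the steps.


The word 'realism' = 'real' (root) + '-ism' (suffix). The suffix is '-ism'.

ism


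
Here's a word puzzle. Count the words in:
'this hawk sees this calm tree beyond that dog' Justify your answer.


Split into words: this | hawk | sees | this | calm | tree | beyond | that | dog = 9 words.

9


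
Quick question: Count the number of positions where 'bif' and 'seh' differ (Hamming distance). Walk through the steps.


Alignment:
Position 1: 'b' vs 's' = DIFFER
Position 2: 'i' vs 'e' = DIFFER
Position 3: 'f' vs 'h' = DIFFER
Total differences: 3

3


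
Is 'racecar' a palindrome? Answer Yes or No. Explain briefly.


Forward: 'racecar'
Reversed: 'racecar'
They are identical.

Yes


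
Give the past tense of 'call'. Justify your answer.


Apply rule: Add -ed. 'call' becomes 'called'.

called


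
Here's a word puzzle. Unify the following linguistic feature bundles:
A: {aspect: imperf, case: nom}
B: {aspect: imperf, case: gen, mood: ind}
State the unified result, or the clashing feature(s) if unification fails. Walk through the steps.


Compare features:
aspect: A=imperf vs B=imperf -> unified: imperf
case: A=nom vs B=gen -> CLASH
mood: A=_ vs B=ind -> unified: ind
Clash detected on feature 'case' (nom vs gen); unification fails.

CLASH on 'case' (nom vs gen)


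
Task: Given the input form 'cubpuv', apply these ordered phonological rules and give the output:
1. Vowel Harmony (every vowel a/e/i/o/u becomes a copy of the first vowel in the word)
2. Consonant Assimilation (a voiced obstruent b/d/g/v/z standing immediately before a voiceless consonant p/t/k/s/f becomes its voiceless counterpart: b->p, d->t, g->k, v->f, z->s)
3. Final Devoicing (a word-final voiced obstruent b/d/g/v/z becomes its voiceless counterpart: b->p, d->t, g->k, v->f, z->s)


Starting form: 'cubpuv'
Rule 1: Vowel Harmony: all vowels already match. No change.
Rule 2: Consonant Assimilation: voiced obstruent before voiceless consonant becomes voiceless ('bp' -> 'pp'). 'cubpuv' -> 'cuppuv'
Rule 3: Final Devoicing: word-final voiced obstruent 'v' becomes voiceless 'f'. 'cuppuv' -> 'cuppuf'
Final form: 'cuppuf'

cuppuf


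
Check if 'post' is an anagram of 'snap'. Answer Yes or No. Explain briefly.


Sorted letters of 'post': 'opst'
Sorted letters of 'snap': 'anps'
They do not match.

No


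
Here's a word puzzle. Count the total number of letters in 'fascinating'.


Spell out 'fascinating' and number each letter: f(1), a(2), s(3), c(4), i(5), n(6), a(7), t(8), i(9), n(10), g(11). Total: 11 letters.

11


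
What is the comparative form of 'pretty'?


Apply comparative formation (consonant + y: change y to i, add -er): 'pretty' -> 'prettier'.

prettier


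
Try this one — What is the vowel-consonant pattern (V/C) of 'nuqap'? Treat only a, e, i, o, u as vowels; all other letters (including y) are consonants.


Letter mapping: n = C, u = V, q = C, a = V, p = C.

CVCVC


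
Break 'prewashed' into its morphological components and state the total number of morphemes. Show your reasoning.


Step 1: Identify prefix: 'pre' (meaning: before)
Step 2: Identify root: 'wash'
Step 3: Identify suffix(es): 'ed'
Decomposition: pre- (prefix: before) + wash (root) + -ed (suffix: past)
Total morphemes: 3

3 morphemes (pre- (prefix: before) + wash (root) + -ed (suffix: past))


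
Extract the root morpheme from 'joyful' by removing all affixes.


Remove suffix '-ful' from 'joyful' to get root 'joy'.

joy


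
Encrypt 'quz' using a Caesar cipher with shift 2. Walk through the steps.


Shift each letter by 2: q -> s, u -> w, z -> b. Result: 'swb'.

swb


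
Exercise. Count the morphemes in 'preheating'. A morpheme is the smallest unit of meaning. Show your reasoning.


Decomposition: pre- (prefix) + heat (root) + -ing (suffix) = 3 morpheme(s)

3 morphemes


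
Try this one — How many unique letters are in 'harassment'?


Unique letters in 'harassment': {a, e, h, m, n, r, s, t} = 8 distinct letters.

8


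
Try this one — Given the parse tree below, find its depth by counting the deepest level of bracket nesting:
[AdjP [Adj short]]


Count bracket nesting levels:
'[' at pos 0: depth = 1
'[' at pos 6: depth = 2
Maximum depth reached: 2

2


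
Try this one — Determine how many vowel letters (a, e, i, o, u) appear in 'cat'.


Vowels in 'cat': a = 1 vowels.

1


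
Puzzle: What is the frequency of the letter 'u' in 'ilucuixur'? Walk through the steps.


Letter 'u' in 'ilucuixur': found at position(s) 3, 5, 8 = 3 occurrence(s).

3


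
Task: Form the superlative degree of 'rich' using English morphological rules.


Apply superlative formation (add -est): 'rich' -> 'richest'.

richest


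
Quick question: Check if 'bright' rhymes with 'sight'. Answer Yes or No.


Rime (stressed vowel + following sounds) of 'bright': -ight = /aɪt/
Rime of 'sight': -ight = /aɪt/
/aɪt/ and /aɪt/ are the same ending sound, so the words rhyme.

Yes


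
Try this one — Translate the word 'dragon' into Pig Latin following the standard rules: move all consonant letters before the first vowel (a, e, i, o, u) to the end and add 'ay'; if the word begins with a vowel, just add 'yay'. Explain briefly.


'dragon': move consonant cluster 'dr' to end and add 'ay': 'agondray'.

agondray


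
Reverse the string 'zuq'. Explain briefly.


Reverse 'zuq' character by character: 'quz'.

quz


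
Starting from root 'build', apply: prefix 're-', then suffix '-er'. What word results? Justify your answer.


Step 1: Add prefix 're-' to 'build' = 'rebuild'
Step 2: Add suffix '-er' to 'rebuild' = 'rebuilder'

rebuilder


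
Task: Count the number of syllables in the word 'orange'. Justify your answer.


Break 'orange' into syllables: or-ange -> or | ange = 2 syllables

2 syllables


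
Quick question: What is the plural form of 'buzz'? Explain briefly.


Apply rule: Add -es (sibilant/fricative ending). 'buzz' becomes 'buzzes'.

buzzes


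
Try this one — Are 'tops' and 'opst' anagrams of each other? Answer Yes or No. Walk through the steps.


Sorted letters of 'tops': 'opst'
Sorted letters of 'opst': 'opst'
They match.

Yes


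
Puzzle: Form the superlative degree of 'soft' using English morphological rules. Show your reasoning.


Apply superlative formation (add -est): 'soft' -> 'softest'.

softest


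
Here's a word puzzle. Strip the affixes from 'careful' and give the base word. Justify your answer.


Remove suffix '-ful' from 'careful' to get root 'care'.

care


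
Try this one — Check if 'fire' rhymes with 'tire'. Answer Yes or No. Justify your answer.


Rime (stressed vowel + following sounds) of 'fire': -ire = /aɪər/
Rime of 'tire': -ire = /aɪər/
/aɪər/ and /aɪər/ are the same ending sound, so the words rhyme.

Yes


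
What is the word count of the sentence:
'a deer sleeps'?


Split into words: a | deer | sleeps = 3 words.

3


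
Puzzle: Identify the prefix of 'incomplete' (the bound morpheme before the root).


The word 'incomplete' = 'in' (prefix) + 'complete' (root). The prefix is 'in'.

in


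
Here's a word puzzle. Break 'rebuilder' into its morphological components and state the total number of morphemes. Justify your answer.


Step 1: Identify prefix: 're' (meaning: again)
Step 2: Identify root: 'build'
Step 3: Identify suffix(es): 'er'
Decomposition: re- (prefix: again) + build (root) + -er (suffix: one who)
Total morphemes: 3

3 morphemes (re- (prefix: again) + build (root) + -er (suffix: one who))


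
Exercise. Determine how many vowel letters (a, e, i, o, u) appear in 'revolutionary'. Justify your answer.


Vowels in 'revolutionary': e, o, u, i, o, a = 6 vowels.

6


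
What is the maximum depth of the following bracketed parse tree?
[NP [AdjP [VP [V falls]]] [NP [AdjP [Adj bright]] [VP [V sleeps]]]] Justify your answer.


Count bracket nesting levels:
'[' at pos 0: depth = 1
'[' at pos 4: depth = 2
'[' at pos 10: depth = 3
'[' at pos 14: depth = 4
'[' at pos 26: depth = 2
'[' at pos 30: depth = 3
'[' at pos 36: depth = 4
'[' at pos 50: depth = 3
'[' at pos 54: depth = 4
Maximum depth reached: 4

4


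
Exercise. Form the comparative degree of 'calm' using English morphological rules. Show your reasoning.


Apply comparative formation (add -er): 'calm' -> 'calmer'.

calmer


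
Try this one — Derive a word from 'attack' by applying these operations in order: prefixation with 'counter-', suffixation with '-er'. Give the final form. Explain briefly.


Step 1: Add prefix 'counter-' to 'attack' = 'counterattack'
Step 2: Add suffix '-er' to 'counterattack' = 'counterattacker'

counterattacker


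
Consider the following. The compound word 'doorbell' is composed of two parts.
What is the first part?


Split 'doorbell' into 'door' + 'bell'. The first part is 'door'.

door


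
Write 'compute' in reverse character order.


Reverse 'compute' character by character: 'etupmoc'.

etupmoc


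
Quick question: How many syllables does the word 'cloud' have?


Break 'cloud' into syllables: cloud -> cloud = 1 syllable

1 syllable


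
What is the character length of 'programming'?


Spell out 'programming' and number each letter: p(1), r(2), o(3), g(4), r(5), a(6), m(7), m(8), i(9), n(10), g(11). Total: 11 letters.

11


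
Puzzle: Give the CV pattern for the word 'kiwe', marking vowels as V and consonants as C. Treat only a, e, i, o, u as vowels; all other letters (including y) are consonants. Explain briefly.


Letter mapping: k = C, i = V, w = C, e = V.

CVCV


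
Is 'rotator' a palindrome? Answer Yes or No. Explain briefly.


Forward: 'rotator'
Reversed: 'rotator'
They are identical.

Yes


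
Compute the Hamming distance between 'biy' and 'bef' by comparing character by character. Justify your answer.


Alignment:
Position 1: 'b' vs 'b' = match
Position 2: 'i' vs 'e' = DIFFER
Position 3: 'y' vs 'f' = DIFFER
Total differences: 2

2


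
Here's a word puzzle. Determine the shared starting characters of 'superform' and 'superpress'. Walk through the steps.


Compare from the start: 5 characters match: 'super'. Mismatch at position 6: 'f' vs 'p'.

super


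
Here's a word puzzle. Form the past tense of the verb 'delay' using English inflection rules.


Apply rule: Add -ed. 'delay' becomes 'delayed'.

delayed


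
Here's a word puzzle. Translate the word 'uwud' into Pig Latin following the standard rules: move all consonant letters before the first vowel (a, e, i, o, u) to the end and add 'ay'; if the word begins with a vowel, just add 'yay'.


'uwud' starts with a vowel, so add 'yay': 'uwudyay'.

uwudyay


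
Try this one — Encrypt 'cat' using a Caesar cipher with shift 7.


Shift each letter by 7: c -> j, a -> h, t -> a. Result: 'jha'.

jha


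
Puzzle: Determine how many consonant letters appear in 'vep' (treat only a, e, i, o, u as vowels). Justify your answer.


Consonants in 'vep': v, p = 2 consonants.

2


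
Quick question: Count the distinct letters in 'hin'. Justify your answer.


Unique letters in 'hin': {h, i, n} = 3 distinct letters.

3


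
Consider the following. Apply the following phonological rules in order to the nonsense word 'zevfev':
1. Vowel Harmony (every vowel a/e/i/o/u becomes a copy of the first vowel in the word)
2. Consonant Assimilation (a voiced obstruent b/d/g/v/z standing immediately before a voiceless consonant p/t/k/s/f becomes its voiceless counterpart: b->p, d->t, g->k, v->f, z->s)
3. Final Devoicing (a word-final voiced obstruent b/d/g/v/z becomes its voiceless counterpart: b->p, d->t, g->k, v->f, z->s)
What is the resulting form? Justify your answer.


Starting form: 'zevfev'
Rule 1: Vowel Harmony: all vowels already match. No change.
Rule 2: Consonant Assimilation: voiced obstruent before voiceless consonant becomes voiceless ('vf' -> 'ff'). 'zevfev' -> 'zeffev'
Rule 3: Final Devoicing: word-final voiced obstruent 'v' becomes voiceless 'f'. 'zeffev' -> 'zeffef'
Final form: 'zeffef'

zeffef


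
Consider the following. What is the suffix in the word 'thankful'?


The word 'thankful' = 'thank' (root) + '-ful' (suffix). The suffix is '-ful'.

ful


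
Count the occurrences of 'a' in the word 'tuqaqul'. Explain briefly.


Letter 'a' in 'tuqaqul': found at position(s) 4 = 1 occurrence(s).

1


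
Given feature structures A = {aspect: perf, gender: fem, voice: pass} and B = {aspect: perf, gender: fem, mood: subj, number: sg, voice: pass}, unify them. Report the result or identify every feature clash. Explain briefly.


Compare features:
aspect: A=perf vs B=perf -> unified: perf
gender: A=fem vs B=fem -> unified: fem
mood: A=_ vs B=subj -> unified: subj
number: A=_ vs B=sg -> unified: sg
voice: A=pass vs B=pass -> unified: pass
No clashes found.

Unified: {aspect: perf, gender: fem, mood: subj, number: sg, voice: pass}


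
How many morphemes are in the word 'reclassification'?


Decomposition: re- (prefix) + class (root) + -ify (suffix) + -ation (suffix) = 4 morpheme(s)

4 morphemes


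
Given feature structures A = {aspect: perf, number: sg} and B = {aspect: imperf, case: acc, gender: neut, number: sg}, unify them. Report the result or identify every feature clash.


Compare features:
aspect: A=perf vs B=imperf -> CLASH
case: A=_ vs B=acc -> unified: acc
gender: A=_ vs B=neut -> unified: neut
number: A=sg vs B=sg -> unified: sg
Clash detected on feature 'aspect' (perf vs imperf); unification fails.

CLASH on 'aspect' (perf vs imperf)


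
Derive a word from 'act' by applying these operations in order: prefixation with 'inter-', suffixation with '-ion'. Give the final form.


Step 1: Add prefix 'inter-' to 'act' = 'interact'
Step 2: Add suffix '-ion' to 'interact' = 'interaction'

interaction


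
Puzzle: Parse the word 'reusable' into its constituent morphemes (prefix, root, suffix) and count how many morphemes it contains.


Step 1: Identify prefix: 're' (meaning: again)
Step 2: Identify root: 'use'
Step 3: Identify suffix(es): 'able'
Decomposition: re- (prefix: again) + use (root) + -able (suffix: capable of)
Total morphemes: 3

3 morphemes (re- (prefix: again) + use (root) + -able (suffix: capable of))


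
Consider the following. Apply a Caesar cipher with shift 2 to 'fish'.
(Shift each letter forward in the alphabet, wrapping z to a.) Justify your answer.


Shift each letter by 2: f -> h, i -> k, s -> u, h -> j. Result: 'hkuj'.

hkuj


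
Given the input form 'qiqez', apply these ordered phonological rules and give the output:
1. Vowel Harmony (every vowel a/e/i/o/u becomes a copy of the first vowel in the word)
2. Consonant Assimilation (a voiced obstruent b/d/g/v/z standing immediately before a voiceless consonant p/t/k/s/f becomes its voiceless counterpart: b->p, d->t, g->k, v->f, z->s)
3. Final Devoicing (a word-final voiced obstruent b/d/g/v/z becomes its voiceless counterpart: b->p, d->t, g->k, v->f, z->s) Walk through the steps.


Starting form: 'qiqez'
Rule 1: Vowel Harmony: all vowels become 'i' (matching first vowel). 'qiqez' -> 'qiqiz'
Rule 2: Consonant Assimilation: no voiced obstruent (b/d/g/v/z) stands immediately before a voiceless consonant (p/t/k/s/f). No change.
Rule 3: Final Devoicing: word-final voiced obstruent 'z' becomes voiceless 's'. 'qiqiz' -> 'qiqis'
Final form: 'qiqis'

qiqis


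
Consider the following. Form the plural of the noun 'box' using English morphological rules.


Apply rule: Add -es (sibilant/fricative ending). 'box' becomes 'boxes'.

boxes


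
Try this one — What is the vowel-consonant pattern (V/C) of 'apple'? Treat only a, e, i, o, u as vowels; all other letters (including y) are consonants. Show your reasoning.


Letter mapping: a = V, p = C, p = C, l = C, e = V.

VCCCV


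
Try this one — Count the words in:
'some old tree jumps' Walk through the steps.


Split into words: some | old | tree | jumps = 4 words.

4


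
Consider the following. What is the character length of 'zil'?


Spell out 'zil' and number each letter: z(1), i(2), l(3). Total: 3 letters.

3


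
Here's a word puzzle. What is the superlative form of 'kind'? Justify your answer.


Apply superlative formation (add -est): 'kind' -> 'kindest'.

kindest


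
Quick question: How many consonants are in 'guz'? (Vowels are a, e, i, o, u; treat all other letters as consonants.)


Consonants in 'guz': g, z = 2 consonants.

2


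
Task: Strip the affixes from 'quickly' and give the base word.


Remove suffix '-ly' from 'quickly' to get root 'quick'.

quick


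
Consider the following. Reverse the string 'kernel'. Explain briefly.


Reverse 'kernel' character by character: 'lenrek'.

lenrek


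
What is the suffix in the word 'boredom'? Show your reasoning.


The word 'boredom' = 'bore' (root) + '-dom' (suffix). The suffix is '-dom'.

dom


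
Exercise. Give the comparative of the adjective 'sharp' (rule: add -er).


Apply comparative formation (add -er): 'sharp' -> 'sharper'.

sharper


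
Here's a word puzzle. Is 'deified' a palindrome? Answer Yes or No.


Forward: 'deified'
Reversed: 'deified'
They are identical.

Yes


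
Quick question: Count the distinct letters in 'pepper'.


Unique letters in 'pepper': {e, p, r} = 3 distinct letters.

3


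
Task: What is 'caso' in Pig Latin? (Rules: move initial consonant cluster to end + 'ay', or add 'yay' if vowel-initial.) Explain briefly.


'caso': move consonant cluster 'c' to end and add 'ay': 'asocay'.

asocay


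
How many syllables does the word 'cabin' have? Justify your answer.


Break 'cabin' into syllables: cab-in -> cab | in = 2 syllables

2 syllables


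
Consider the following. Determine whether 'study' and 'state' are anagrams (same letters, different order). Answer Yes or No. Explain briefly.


Sorted letters of 'study': 'dstuy'
Sorted letters of 'state': 'aestt'
They do not match.

No


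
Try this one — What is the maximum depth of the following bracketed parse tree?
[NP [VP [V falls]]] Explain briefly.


Count bracket nesting levels:
'[' at pos 0: depth = 1
'[' at pos 4: depth = 2
'[' at pos 8: depth = 3
Maximum depth reached: 3

3


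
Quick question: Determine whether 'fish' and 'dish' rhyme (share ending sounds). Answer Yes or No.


Rime (stressed vowel + following sounds) of 'fish': -ish = /ɪʃ/
Rime of 'dish': -ish = /ɪʃ/
/ɪʃ/ and /ɪʃ/ are the same ending sound, so the words rhyme.

Yes


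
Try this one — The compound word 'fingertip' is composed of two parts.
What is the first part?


Split 'fingertip' into 'finger' + 'tip'. The first part is 'finger'.

finger


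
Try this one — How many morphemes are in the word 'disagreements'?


Decomposition: dis- (prefix) + agree (root) + -ment (suffix) + -s (plural) = 4 morpheme(s)

4 morphemes


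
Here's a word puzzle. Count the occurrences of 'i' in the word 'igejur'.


Letter 'i' in 'igejur': found at position(s) 1 = 1 occurrence(s).

1


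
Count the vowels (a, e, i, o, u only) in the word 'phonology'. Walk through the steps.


Vowels in 'phonology': o, o, o = 3 vowels.

3


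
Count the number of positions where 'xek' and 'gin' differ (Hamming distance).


Alignment:
Position 1: 'x' vs 'g' = DIFFER
Position 2: 'e' vs 'i' = DIFFER
Position 3: 'k' vs 'n' = DIFFER
Total differences: 3

3


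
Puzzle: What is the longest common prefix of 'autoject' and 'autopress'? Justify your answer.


Compare from the start: 4 characters match: 'auto'. Mismatch at position 5: 'j' vs 'p'.

auto


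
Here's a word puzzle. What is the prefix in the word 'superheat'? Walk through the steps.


The word 'superheat' = 'super' (prefix) + 'heat' (root). The prefix is 'super'.

super


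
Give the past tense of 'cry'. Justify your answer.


Apply rule: Change -y to -ied. 'cry' becomes 'cried'.

cried


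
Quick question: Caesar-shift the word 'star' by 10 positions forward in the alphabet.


Shift each letter by 10: s -> c, t -> d, a -> k, r -> b. Result: 'cdkb'.

cdkb


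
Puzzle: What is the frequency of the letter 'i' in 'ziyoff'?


Letter 'i' in 'ziyoff': found at position(s) 2 = 1 occurrence(s).

1


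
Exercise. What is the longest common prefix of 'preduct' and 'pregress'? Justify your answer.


Compare from the start: 3 characters match: 'pre'. Mismatch at position 4: 'd' vs 'g'.

pre


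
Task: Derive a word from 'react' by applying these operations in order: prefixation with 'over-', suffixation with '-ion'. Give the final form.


Step 1: Add prefix 'over-' to 'react' = 'overreact'
Step 2: Add suffix '-ion' to 'overreact' = 'overreaction'

overreaction


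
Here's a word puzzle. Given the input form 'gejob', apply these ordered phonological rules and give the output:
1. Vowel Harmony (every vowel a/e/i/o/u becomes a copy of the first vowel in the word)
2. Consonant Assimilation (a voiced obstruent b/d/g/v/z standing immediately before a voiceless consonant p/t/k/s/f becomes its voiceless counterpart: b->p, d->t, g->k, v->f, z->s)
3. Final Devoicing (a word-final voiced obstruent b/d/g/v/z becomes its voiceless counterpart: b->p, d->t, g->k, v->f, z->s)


Starting form: 'gejob'
Rule 1: Vowel Harmony: all vowels become 'e' (matching first vowel). 'gejob' -> 'gejeb'
Rule 2: Consonant Assimilation: no voiced obstruent (b/d/g/v/z) stands immediately before a voiceless consonant (p/t/k/s/f). No change.
Rule 3: Final Devoicing: word-final voiced obstruent 'b' becomes voiceless 'p'. 'gejeb' -> 'gejep'
Final form: 'gejep'

gejep


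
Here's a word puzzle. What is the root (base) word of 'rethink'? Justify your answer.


Remove prefix 're' from 'rethink' to get root 'think'.

think


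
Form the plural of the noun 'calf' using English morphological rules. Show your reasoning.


Apply rule: Change -f to -ves. 'calf' becomes 'calves'.

calves


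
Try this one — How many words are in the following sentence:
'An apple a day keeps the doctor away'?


Split into words: An | apple | a | day | keeps | the | doctor | away = 8 words.

8


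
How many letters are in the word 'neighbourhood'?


Spell out 'neighbourhood' and number each letter: n(1), e(2), i(3), g(4), h(5), b(6), o(7), u(8), r(9), h(10), o(11), o(12), d(13). Total: 13 letters.

13


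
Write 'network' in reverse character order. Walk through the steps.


Reverse 'network' character by character: 'krowten'.

krowten


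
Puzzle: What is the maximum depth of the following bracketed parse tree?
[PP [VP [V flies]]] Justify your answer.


Count bracket nesting levels:
'[' at pos 0: depth = 1
'[' at pos 4: depth = 2
'[' at pos 8: depth = 3
Maximum depth reached: 3

3


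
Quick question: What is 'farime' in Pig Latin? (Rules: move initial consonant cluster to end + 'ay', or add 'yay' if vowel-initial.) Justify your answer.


'farime': move consonant cluster 'f' to end and add 'ay': 'arimefay'.

arimefay


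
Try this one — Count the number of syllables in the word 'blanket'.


Break 'blanket' into syllables: blan-ket -> blan | ket = 2 syllables

2 syllables
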